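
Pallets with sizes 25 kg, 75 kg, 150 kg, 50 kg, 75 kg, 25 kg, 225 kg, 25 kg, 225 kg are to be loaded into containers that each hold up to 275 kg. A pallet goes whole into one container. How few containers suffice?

4

Total = 225 + 225 + 150 + 75 + 75 + 50 + 25 + 25 + 25 = 875 kg.
Lower bound: ⌈875/275⌉ = 4 containers.
A packing using 4 containers:
  container 1: 225 + 50 = 275
  container 2: 225 + 25 + 25 = 275
  container 3: 150 + 75 + 25 = 250
  container 4: 75 = 75
This matches the lower bound, so 4 is optimal.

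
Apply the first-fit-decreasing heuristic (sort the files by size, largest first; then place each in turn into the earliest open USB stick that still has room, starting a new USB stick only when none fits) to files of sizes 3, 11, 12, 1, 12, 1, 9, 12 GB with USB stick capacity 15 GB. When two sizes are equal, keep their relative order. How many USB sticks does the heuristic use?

5

Sorted descending: 12, 12, 12, 11, 9, 3, 1, 1.
  12 → USB stick 1 (new)  [load 12/15]
  12 → USB stick 2 (new)  [load 12/15]
  12 → USB stick 3 (new)  [load 12/15]
  11 → USB stick 4 (new)  [load 11/15]
  9 → USB stick 5 (new)  [load 9/15]
  3 → USB stick 1  [load 15/15]
  1 → USB stick 2  [load 13/15]
  1 → USB stick 2  [load 14/15]
5 USB sticks opened.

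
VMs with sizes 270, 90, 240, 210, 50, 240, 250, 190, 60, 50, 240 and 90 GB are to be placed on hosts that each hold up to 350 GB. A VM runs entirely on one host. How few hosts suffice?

Total = 270 + 250 + 240 + 240 + 240 + 210 + 190 + 90 + 90 + 60 + 50 + 50 = 1980 GB.
Lower bound: ⌈1980/350⌉ = 6 hosts.
Also, 7 VMs each exceed 175 GB, and no two of those can share a host, so at least 7 hosts are needed.
A packing using 7 hosts:
  host 1: 270 + 60 = 330
  host 2: 250 + 90 = 340
  host 3: 240 + 90 = 330
  host 4: 240 + 50 + 50 = 340
  host 5: 240 = 240
  host 6: 210 = 210
  host 7: 190 = 190
This matches the lower bound, so 7 is optimal.

7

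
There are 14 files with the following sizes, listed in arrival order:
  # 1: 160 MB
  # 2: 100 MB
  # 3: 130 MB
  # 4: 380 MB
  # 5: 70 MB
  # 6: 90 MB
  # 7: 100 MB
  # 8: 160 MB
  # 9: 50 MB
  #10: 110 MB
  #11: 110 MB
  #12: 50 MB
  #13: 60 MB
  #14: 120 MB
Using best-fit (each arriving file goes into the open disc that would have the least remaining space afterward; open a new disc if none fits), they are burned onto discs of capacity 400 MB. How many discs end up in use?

  160 → disc 1 (new)  [load 160/400]
  100 → disc 1  [load 260/400]
  130 → disc 1  [load 390/400]
  380 → disc 2 (new)  [load 380/400]
  70 → disc 3 (new)  [load 70/400]
  90 → disc 3  [load 160/400]
  100 → disc 3  [load 260/400]
  160 → disc 4 (new)  [load 160/400]
  50 → disc 3  [load 310/400]
  110 → disc 4  [load 270/400]
  110 → disc 4  [load 380/400]
  50 → disc 3  [load 360/400]
  60 → disc 5 (new)  [load 60/400]
  120 → disc 5  [load 180/400]
5 discs opened.

5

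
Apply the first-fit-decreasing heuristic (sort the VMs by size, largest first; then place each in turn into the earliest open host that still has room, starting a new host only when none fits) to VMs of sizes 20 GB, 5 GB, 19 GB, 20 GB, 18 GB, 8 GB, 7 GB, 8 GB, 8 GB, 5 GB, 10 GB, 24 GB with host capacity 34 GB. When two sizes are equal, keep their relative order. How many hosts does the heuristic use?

Sorted descending: 24, 20, 20, 19, 18, 10, 8, 8, 8, 7, 5, 5.
  24 → host 1 (new)  [load 24/34]
  20 → host 2 (new)  [load 20/34]
  20 → host 3 (new)  [load 20/34]
  19 → host 4 (new)  [load 19/34]
  18 → host 5 (new)  [load 18/34]
  10 → host 1  [load 34/34]
  8 → host 2  [load 28/34]
  8 → host 3  [load 28/34]
  8 → host 4  [load 27/34]
  7 → host 4  [load 34/34]
  5 → host 2  [load 33/34]
  5 → host 3  [load 33/34]
5 hosts opened.

5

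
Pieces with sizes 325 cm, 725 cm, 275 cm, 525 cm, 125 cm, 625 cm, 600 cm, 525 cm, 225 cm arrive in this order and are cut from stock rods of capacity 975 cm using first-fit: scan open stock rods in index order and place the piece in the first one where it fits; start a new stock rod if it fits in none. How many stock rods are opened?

  325 → stock rod 1 (new)  [load 325/975]
  725 → stock rod 2 (new)  [load 725/975]
  275 → stock rod 1  [load 600/975]
  525 → stock rod 3 (new)  [load 525/975]
  125 → stock rod 1  [load 725/975]
  625 → stock rod 4 (new)  [load 625/975]
  600 → stock rod 5 (new)  [load 600/975]
  525 → stock rod 6 (new)  [load 525/975]
  225 → stock rod 1  [load 950/975]
6 stock rods opened.

6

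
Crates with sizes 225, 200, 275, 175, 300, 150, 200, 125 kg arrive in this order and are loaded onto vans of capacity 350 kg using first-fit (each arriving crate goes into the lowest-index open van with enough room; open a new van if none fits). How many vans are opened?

  225 → van 1 (new)  [load 225/350]
  200 → van 2 (new)  [load 200/350]
  275 → van 3 (new)  [load 275/350]
  175 → van 4 (new)  [load 175/350]
  300 → van 5 (new)  [load 300/350]
  150 → van 2  [load 350/350]
  200 → van 6 (new)  [load 200/350]
  125 → van 1  [load 350/350]
6 vans opened.

6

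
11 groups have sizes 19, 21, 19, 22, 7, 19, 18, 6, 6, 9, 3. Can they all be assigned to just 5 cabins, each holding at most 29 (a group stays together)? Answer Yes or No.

Total = 149; ⌈149/29⌉ = 6.
At least 6 cabins are required, but only 5 are allowed.

No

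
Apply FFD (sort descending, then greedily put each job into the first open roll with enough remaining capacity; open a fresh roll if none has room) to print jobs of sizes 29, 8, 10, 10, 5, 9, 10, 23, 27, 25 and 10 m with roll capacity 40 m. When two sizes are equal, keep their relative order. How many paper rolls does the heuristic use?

5

Sorted descending: 29, 27, 25, 23, 10, 10, 10, 10, 9, 8, 5.
  29 → roll 1 (new)  [load 29/40]
  27 → roll 2 (new)  [load 27/40]
  25 → roll 3 (new)  [load 25/40]
  23 → roll 4 (new)  [load 23/40]
  10 → roll 1  [load 39/40]
  10 → roll 2  [load 37/40]
  10 → roll 3  [load 35/40]
  10 → roll 4  [load 33/40]
  9 → roll 5 (new)  [load 9/40]
  8 → roll 5  [load 17/40]
  5 → roll 3  [load 40/40]
5 paper rolls opened.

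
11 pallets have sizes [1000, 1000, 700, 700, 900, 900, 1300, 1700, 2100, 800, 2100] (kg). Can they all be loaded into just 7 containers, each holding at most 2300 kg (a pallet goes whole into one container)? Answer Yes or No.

Yes

A valid assignment using 7 containers:
  container 1: 2100 = 2100
  container 2: 2100 = 2100
  container 3: 1700 = 1700
  container 4: 1300 + 1000 = 2300
  container 5: 1000 + 900 = 1900
  container 6: 900 + 800 = 1700
  container 7: 700 + 700 = 1400
Every load is within 2300 kg, so 7 containers suffice.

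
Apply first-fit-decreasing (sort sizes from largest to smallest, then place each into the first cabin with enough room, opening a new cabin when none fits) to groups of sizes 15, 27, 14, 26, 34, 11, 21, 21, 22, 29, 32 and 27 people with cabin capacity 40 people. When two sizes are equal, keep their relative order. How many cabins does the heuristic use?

9

Sorted descending: 34, 32, 29, 27, 27, 26, 22, 21, 21, 15, 14, 11.
  34 → cabin 1 (new)  [load 34/40]
  32 → cabin 2 (new)  [load 32/40]
  29 → cabin 3 (new)  [load 29/40]
  27 → cabin 4 (new)  [load 27/40]
  27 → cabin 5 (new)  [load 27/40]
  26 → cabin 6 (new)  [load 26/40]
  22 → cabin 7 (new)  [load 22/40]
  21 → cabin 8 (new)  [load 21/40]
  21 → cabin 9 (new)  [load 21/40]
  15 → cabin 7  [load 37/40]
  14 → cabin 6  [load 40/40]
  11 → cabin 3  [load 40/40]
9 cabins opened.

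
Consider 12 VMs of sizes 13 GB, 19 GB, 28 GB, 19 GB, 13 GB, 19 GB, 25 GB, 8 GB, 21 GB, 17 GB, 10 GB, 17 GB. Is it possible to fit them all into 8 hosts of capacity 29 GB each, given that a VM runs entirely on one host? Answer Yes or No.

No

Total = 209 GB; ⌈209/29⌉ = 8.
The bound of 8 does not rule out 8, but exhaustive search shows no assignment into 8 hosts of capacity 29 GB exists — the minimum is 9.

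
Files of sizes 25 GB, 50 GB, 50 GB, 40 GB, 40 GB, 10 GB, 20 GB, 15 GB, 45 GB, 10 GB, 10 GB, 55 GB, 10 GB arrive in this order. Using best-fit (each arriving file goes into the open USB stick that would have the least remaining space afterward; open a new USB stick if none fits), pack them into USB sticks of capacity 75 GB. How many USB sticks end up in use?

6

  25 → USB stick 1 (new)  [load 25/75]
  50 → USB stick 1  [load 75/75]
  50 → USB stick 2 (new)  [load 50/75]
  40 → USB stick 3 (new)  [load 40/75]
  40 → USB stick 4 (new)  [load 40/75]
  10 → USB stick 2  [load 60/75]
  20 → USB stick 3  [load 60/75]
  15 → USB stick 2  [load 75/75]
  45 → USB stick 5 (new)  [load 45/75]
  10 → USB stick 3  [load 70/75]
  10 → USB stick 5  [load 55/75]
  55 → USB stick 6 (new)  [load 55/75]
  10 → USB stick 5  [load 65/75]
6 USB sticks opened.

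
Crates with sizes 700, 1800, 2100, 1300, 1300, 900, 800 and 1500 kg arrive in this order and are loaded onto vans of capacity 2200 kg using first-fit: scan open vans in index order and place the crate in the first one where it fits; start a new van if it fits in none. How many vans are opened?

  700 → van 1 (new)  [load 700/2200]
  1800 → van 2 (new)  [load 1800/2200]
  2100 → van 3 (new)  [load 2100/2200]
  1300 → van 1  [load 2000/2200]
  1300 → van 4 (new)  [load 1300/2200]
  900 → van 4  [load 2200/2200]
  800 → van 5 (new)  [load 800/2200]
  1500 → van 6 (new)  [load 1500/2200]
6 vans opened.

6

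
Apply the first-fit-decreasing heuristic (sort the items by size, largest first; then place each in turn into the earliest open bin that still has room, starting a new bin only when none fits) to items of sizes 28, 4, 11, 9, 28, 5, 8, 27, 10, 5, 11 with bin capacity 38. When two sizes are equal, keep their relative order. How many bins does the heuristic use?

Sorted descending: 28, 28, 27, 11, 11, 10, 9, 8, 5, 5, 4.
  28 → bin 1 (new)  [load 28/38]
  28 → bin 2 (new)  [load 28/38]
  27 → bin 3 (new)  [load 27/38]
  11 → bin 3  [load 38/38]
  11 → bin 4 (new)  [load 11/38]
  10 → bin 1  [load 38/38]
  9 → bin 2  [load 37/38]
  8 → bin 4  [load 19/38]
  5 → bin 4  [load 24/38]
  5 → bin 4  [load 29/38]
  4 → bin 4  [load 33/38]
4 bins opened.

4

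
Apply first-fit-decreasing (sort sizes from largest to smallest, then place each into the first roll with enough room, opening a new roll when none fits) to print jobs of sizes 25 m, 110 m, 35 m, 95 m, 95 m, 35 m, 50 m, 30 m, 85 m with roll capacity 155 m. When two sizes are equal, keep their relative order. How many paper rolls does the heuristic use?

Sorted descending: 110, 95, 95, 85, 50, 35, 35, 30, 25.
  110 → roll 1 (new)  [load 110/155]
  95 → roll 2 (new)  [load 95/155]
  95 → roll 3 (new)  [load 95/155]
  85 → roll 4 (new)  [load 85/155]
  50 → roll 2  [load 145/155]
  35 → roll 1  [load 145/155]
  35 → roll 3  [load 130/155]
  30 → roll 4  [load 115/155]
  25 → roll 3  [load 155/155]
4 paper rolls opened.

4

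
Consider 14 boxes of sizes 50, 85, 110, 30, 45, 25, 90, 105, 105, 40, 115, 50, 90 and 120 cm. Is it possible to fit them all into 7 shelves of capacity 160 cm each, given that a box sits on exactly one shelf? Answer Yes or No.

Total = 1060 cm; ⌈1060/160⌉ = 7.
8 boxes each exceed half the capacity and cannot share a shelf, forcing at least 8 shelves.
At least 8 shelves are required, but only 7 are allowed.

No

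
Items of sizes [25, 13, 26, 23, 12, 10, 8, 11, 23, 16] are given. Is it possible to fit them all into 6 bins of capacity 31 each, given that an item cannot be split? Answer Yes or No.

No

Total = 167; ⌈167/31⌉ = 6.
The bound of 6 does not rule out 6, but exhaustive search shows no assignment into 6 bins of capacity 31 exists — the minimum is 7.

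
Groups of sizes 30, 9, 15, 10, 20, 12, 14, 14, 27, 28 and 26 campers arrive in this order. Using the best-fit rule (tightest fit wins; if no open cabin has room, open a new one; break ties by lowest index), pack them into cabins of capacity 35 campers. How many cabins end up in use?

  30 → cabin 1 (new)  [load 30/35]
  9 → cabin 2 (new)  [load 9/35]
  15 → cabin 2  [load 24/35]
  10 → cabin 2  [load 34/35]
  20 → cabin 3 (new)  [load 20/35]
  12 → cabin 3  [load 32/35]
  14 → cabin 4 (new)  [load 14/35]
  14 → cabin 4  [load 28/35]
  27 → cabin 5 (new)  [load 27/35]
  28 → cabin 6 (new)  [load 28/35]
  26 → cabin 7 (new)  [load 26/35]
7 cabins opened.

7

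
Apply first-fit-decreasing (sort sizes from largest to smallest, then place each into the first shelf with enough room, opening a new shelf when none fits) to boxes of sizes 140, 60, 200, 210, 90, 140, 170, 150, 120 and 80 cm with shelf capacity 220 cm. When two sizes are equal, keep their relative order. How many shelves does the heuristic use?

7

Sorted descending: 210, 200, 170, 150, 140, 140, 120, 90, 80, 60.
  210 → shelf 1 (new)  [load 210/220]
  200 → shelf 2 (new)  [load 200/220]
  170 → shelf 3 (new)  [load 170/220]
  150 → shelf 4 (new)  [load 150/220]
  140 → shelf 5 (new)  [load 140/220]
  140 → shelf 6 (new)  [load 140/220]
  120 → shelf 7 (new)  [load 120/220]
  90 → shelf 7  [load 210/220]
  80 → shelf 5  [load 220/220]
  60 → shelf 4  [load 210/220]
7 shelves opened.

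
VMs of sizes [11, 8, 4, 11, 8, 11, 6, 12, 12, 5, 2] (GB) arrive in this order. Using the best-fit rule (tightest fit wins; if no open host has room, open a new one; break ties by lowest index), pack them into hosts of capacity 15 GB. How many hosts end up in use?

  11 → host 1 (new)  [load 11/15]
  8 → host 2 (new)  [load 8/15]
  4 → host 1  [load 15/15]
  11 → host 3 (new)  [load 11/15]
  8 → host 4 (new)  [load 8/15]
  11 → host 5 (new)  [load 11/15]
  6 → host 2  [load 14/15]
  12 → host 6 (new)  [load 12/15]
  12 → host 7 (new)  [load 12/15]
  5 → host 4  [load 13/15]
  2 → host 4  [load 15/15]
7 hosts opened.

7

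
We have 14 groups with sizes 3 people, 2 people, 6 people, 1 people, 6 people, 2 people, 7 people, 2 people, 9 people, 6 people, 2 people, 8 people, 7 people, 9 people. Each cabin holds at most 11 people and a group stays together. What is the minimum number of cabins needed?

Total = 9 + 9 + 8 + 7 + 7 + 6 + 6 + 6 + 3 + 2 + 2 + 2 + 2 + 1 = 70 people.
Lower bound: ⌈70/11⌉ = 7 cabins.
Also, 8 groups each exceed 11/2 people, and no two of those can share a cabin, so at least 8 cabins are needed.
A packing using 8 cabins:
  cabin 1: 9 + 2 = 11
  cabin 2: 9 + 2 = 11
  cabin 3: 8 + 3 = 11
  cabin 4: 7 + 2 + 2 = 11
  cabin 5: 7 + 1 = 8
  cabin 6: 6 = 6
  cabin 7: 6 = 6
  cabin 8: 6 = 6
This matches the lower bound, so 8 is optimal.

8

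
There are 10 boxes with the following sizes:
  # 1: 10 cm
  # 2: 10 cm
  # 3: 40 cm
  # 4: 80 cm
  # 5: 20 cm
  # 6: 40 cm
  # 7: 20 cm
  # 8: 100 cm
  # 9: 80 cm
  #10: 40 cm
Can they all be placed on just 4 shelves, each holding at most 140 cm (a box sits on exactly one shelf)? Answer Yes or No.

Yes

A valid assignment using 4 shelves:
  shelf 1: 100 + 40 = 140
  shelf 2: 80 + 40 + 20 = 140
  shelf 3: 80 + 40 + 20 = 140
  shelf 4: 10 + 10 = 20
Every load is within 140 cm, so 4 shelves suffice.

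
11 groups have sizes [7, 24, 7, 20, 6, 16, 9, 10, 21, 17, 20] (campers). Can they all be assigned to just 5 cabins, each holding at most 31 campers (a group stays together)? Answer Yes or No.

Total = 157 campers; ⌈157/31⌉ = 6.
At least 6 cabins are required, but only 5 are allowed.

No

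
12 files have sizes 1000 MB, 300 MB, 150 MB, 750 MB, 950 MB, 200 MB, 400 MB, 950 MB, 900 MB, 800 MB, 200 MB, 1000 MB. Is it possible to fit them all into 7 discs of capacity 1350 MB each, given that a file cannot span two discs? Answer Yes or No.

A valid assignment using 7 discs:
  disc 1: 1000 + 300 = 1300
  disc 2: 1000 + 200 + 150 = 1350
  disc 3: 950 + 400 = 1350
  disc 4: 950 + 200 = 1150
  disc 5: 900 = 900
  disc 6: 800 = 800
  disc 7: 750 = 750
Every load is within 1350 MB, so 7 discs suffice.

Yes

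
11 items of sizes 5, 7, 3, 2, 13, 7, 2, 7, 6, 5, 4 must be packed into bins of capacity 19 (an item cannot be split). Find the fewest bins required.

Total = 13 + 7 + 7 + 7 + 6 + 5 + 5 + 4 + 3 + 2 + 2 = 61.
Lower bound: ⌈61/19⌉ = 4 bins.
A packing using 4 bins:
  bin 1: 13 + 6 = 19
  bin 2: 7 + 7 + 5 = 19
  bin 3: 7 + 5 + 4 + 3 = 19
  bin 4: 2 + 2 = 4
This matches the lower bound, so 4 is optimal.

4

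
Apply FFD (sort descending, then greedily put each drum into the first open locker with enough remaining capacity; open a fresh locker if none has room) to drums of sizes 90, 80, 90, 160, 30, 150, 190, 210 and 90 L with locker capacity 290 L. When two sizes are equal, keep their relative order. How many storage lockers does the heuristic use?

4

Sorted descending: 210, 190, 160, 150, 90, 90, 90, 80, 30.
  210 → locker 1 (new)  [load 210/290]
  190 → locker 2 (new)  [load 190/290]
  160 → locker 3 (new)  [load 160/290]
  150 → locker 4 (new)  [load 150/290]
  90 → locker 2  [load 280/290]
  90 → locker 3  [load 250/290]
  90 → locker 4  [load 240/290]
  80 → locker 1  [load 290/290]
  30 → locker 3  [load 280/290]
4 storage lockers opened.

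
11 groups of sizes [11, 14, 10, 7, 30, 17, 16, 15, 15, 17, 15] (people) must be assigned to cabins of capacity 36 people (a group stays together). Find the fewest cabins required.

5

Total = 30 + 17 + 17 + 16 + 15 + 15 + 15 + 14 + 11 + 10 + 7 = 167 people.
Lower bound: ⌈167/36⌉ = 5 cabins.
A packing using 5 cabins:
  cabin 1: 30 = 30
  cabin 2: 17 + 17 = 34
  cabin 3: 16 + 15 = 31
  cabin 4: 15 + 14 + 7 = 36
  cabin 5: 15 + 11 + 10 = 36
This matches the lower bound, so 5 is optimal.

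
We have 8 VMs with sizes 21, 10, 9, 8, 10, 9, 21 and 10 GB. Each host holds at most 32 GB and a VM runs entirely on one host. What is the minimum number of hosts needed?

4

Total = 21 + 21 + 10 + 10 + 10 + 9 + 9 + 8 = 98 GB.
Lower bound: ⌈98/32⌉ = 4 hosts.
A packing using 4 hosts:
  host 1: 21 + 10 = 31
  host 2: 21 + 10 = 31
  host 3: 10 + 9 + 9 = 28
  host 4: 8 = 8
This matches the lower bound, so 4 is optimal.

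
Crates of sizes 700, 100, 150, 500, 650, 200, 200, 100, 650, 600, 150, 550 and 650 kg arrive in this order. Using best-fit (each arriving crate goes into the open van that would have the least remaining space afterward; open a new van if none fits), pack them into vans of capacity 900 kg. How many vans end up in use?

7

  700 → van 1 (new)  [load 700/900]
  100 → van 1  [load 800/900]
  150 → van 2 (new)  [load 150/900]
  500 → van 2  [load 650/900]
  650 → van 3 (new)  [load 650/900]
  200 → van 2  [load 850/900]
  200 → van 3  [load 850/900]
  100 → van 1  [load 900/900]
  650 → van 4 (new)  [load 650/900]
  600 → van 5 (new)  [load 600/900]
  150 → van 4  [load 800/900]
  550 → van 6 (new)  [load 550/900]
  650 → van 7 (new)  [load 650/900]
7 vans opened.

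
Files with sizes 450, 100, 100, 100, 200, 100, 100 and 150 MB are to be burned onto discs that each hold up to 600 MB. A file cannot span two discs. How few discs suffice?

3

Total = 450 + 200 + 150 + 100 + 100 + 100 + 100 + 100 = 1300 MB.
Lower bound: ⌈1300/600⌉ = 3 discs.
A packing using 3 discs:
  disc 1: 450 + 150 = 600
  disc 2: 200 + 100 + 100 + 100 + 100 = 600
  disc 3: 100 = 100
This matches the lower bound, so 3 is optimal.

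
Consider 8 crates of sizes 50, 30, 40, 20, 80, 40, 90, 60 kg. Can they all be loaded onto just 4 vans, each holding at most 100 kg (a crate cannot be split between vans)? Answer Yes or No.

No

Total = 410 kg; ⌈410/100⌉ = 5.
At least 5 vans are required, but only 4 are allowed.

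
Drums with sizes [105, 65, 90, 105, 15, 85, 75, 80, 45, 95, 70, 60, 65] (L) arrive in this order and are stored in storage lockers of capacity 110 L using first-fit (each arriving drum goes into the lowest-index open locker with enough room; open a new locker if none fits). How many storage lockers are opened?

11

  105 → locker 1 (new)  [load 105/110]
  65 → locker 2 (new)  [load 65/110]
  90 → locker 3 (new)  [load 90/110]
  105 → locker 4 (new)  [load 105/110]
  15 → locker 2  [load 80/110]
  85 → locker 5 (new)  [load 85/110]
  75 → locker 6 (new)  [load 75/110]
  80 → locker 7 (new)  [load 80/110]
  45 → locker 8 (new)  [load 45/110]
  95 → locker 9 (new)  [load 95/110]
  70 → locker 10 (new)  [load 70/110]
  60 → locker 8  [load 105/110]
  65 → locker 11 (new)  [load 65/110]
11 storage lockers opened.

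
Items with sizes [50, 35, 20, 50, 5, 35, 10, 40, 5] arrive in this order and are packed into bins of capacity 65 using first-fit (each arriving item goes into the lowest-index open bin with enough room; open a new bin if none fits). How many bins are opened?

5

  50 → bin 1 (new)  [load 50/65]
  35 → bin 2 (new)  [load 35/65]
  20 → bin 2  [load 55/65]
  50 → bin 3 (new)  [load 50/65]
  5 → bin 1  [load 55/65]
  35 → bin 4 (new)  [load 35/65]
  10 → bin 1  [load 65/65]
  40 → bin 5 (new)  [load 40/65]
  5 → bin 2  [load 60/65]
5 bins opened.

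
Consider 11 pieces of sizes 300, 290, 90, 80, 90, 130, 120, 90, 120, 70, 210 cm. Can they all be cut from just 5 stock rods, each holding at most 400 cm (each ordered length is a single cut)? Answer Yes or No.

Yes

A valid assignment using 5 stock rods:
  stock rod 1: 300 + 90 = 390
  stock rod 2: 290 + 90 = 380
  stock rod 3: 210 + 130 = 340
  stock rod 4: 120 + 120 + 90 + 70 = 400
  stock rod 5: 80 = 80
Every load is within 400 cm, so 5 stock rods suffice.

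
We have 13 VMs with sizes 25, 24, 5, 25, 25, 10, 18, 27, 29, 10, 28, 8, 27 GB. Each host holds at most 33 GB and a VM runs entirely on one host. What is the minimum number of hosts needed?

10

Total = 29 + 28 + 27 + 27 + 25 + 25 + 25 + 24 + 18 + 10 + 10 + 8 + 5 = 261 GB.
Lower bound: ⌈261/33⌉ = 8 hosts.
Also, 9 VMs each exceed 33/2 GB, and no two of those can share a host, so at least 9 hosts are needed.
A packing using 10 hosts:
  host 1: 29 = 29
  host 2: 28 + 5 = 33
  host 3: 27 = 27
  host 4: 27 = 27
  host 5: 25 + 8 = 33
  host 6: 25 = 25
  host 7: 25 = 25
  host 8: 24 = 24
  host 9: 18 + 10 = 28
  host 10: 10 = 10
No arrangement into 9 hosts stays within capacity, so 10 is optimal.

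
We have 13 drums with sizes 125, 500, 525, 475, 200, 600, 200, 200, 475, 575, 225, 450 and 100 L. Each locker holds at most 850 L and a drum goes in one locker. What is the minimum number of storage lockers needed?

Total = 600 + 575 + 525 + 500 + 475 + 475 + 450 + 225 + 200 + 200 + 200 + 125 + 100 = 4650 L.
Lower bound: ⌈4650/850⌉ = 6 storage lockers.
Also, 7 drums each exceed 425 L, and no two of those can share a locker, so at least 7 storage lockers are needed.
A packing using 7 storage lockers:
  locker 1: 600 + 225 = 825
  locker 2: 575 + 200 = 775
  locker 3: 525 + 200 + 125 = 850
  locker 4: 500 + 200 + 100 = 800
  locker 5: 475 = 475
  locker 6: 475 = 475
  locker 7: 450 = 450
This matches the lower bound, so 7 is optimal.

7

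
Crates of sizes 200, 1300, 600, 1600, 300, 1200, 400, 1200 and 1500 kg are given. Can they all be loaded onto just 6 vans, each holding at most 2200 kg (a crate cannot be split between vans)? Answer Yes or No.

Yes

A valid assignment using 5 vans:
  van 1: 1600 + 600 = 2200
  van 2: 1500 + 400 + 300 = 2200
  van 3: 1300 + 200 = 1500
  van 4: 1200 = 1200
  van 5: 1200 = 1200
That uses only 5 ≤ 6, so 6 vans are enough.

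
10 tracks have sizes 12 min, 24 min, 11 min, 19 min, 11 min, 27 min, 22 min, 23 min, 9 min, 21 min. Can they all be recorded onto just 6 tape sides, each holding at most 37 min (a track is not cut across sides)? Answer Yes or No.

Yes

A valid assignment using 6 tape sides:
  side 1: 27 + 9 = 36
  side 2: 24 + 12 = 36
  side 3: 23 + 11 = 34
  side 4: 22 + 11 = 33
  side 5: 21 = 21
  side 6: 19 = 19
Every load is within 37 min, so 6 tape sides suffice.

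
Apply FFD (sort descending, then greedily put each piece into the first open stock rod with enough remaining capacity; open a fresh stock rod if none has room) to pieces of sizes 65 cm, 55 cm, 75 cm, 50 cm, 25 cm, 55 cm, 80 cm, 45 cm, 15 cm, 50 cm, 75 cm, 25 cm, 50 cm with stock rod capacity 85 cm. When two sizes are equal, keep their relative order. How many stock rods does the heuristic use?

10

Sorted descending: 80, 75, 75, 65, 55, 55, 50, 50, 50, 45, 25, 25, 15.
  80 → stock rod 1 (new)  [load 80/85]
  75 → stock rod 2 (new)  [load 75/85]
  75 → stock rod 3 (new)  [load 75/85]
  65 → stock rod 4 (new)  [load 65/85]
  55 → stock rod 5 (new)  [load 55/85]
  55 → stock rod 6 (new)  [load 55/85]
  50 → stock rod 7 (new)  [load 50/85]
  50 → stock rod 8 (new)  [load 50/85]
  50 → stock rod 9 (new)  [load 50/85]
  45 → stock rod 10 (new)  [load 45/85]
  25 → stock rod 5  [load 80/85]
  25 → stock rod 6  [load 80/85]
  15 → stock rod 4  [load 80/85]
10 stock rods opened.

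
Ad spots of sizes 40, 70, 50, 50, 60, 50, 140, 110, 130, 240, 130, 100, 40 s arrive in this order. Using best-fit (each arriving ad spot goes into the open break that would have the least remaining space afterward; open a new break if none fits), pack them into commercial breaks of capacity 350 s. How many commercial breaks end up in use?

4

  40 → break 1 (new)  [load 40/350]
  70 → break 1  [load 110/350]
  50 → break 1  [load 160/350]
  50 → break 1  [load 210/350]
  60 → break 1  [load 270/350]
  50 → break 1  [load 320/350]
  140 → break 2 (new)  [load 140/350]
  110 → break 2  [load 250/350]
  130 → break 3 (new)  [load 130/350]
  240 → break 4 (new)  [load 240/350]
  130 → break 3  [load 260/350]
  100 → break 2  [load 350/350]
  40 → break 3  [load 300/350]
4 commercial breaks opened.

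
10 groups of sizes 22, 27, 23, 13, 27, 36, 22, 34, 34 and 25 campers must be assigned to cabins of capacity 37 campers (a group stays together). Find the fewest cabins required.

Total = 36 + 34 + 34 + 27 + 27 + 25 + 23 + 22 + 22 + 13 = 263 campers.
Lower bound: ⌈263/37⌉ = 8 cabins.
Also, 9 groups each exceed 37/2 campers, and no two of those can share a cabin, so at least 9 cabins are needed.
A packing using 9 cabins:
  cabin 1: 36 = 36
  cabin 2: 34 = 34
  cabin 3: 34 = 34
  cabin 4: 27 = 27
  cabin 5: 27 = 27
  cabin 6: 25 = 25
  cabin 7: 23 + 13 = 36
  cabin 8: 22 = 22
  cabin 9: 22 = 22
This matches the lower bound, so 9 is optimal.

9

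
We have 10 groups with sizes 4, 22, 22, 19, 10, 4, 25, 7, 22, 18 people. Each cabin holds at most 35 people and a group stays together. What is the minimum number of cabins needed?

Total = 25 + 22 + 22 + 22 + 19 + 18 + 10 + 7 + 4 + 4 = 153 people.
Lower bound: ⌈153/35⌉ = 5 cabins.
Also, 6 groups each exceed 35/2 people, and no two of those can share a cabin, so at least 6 cabins are needed.
A packing using 6 cabins:
  cabin 1: 25 + 10 = 35
  cabin 2: 22 + 7 + 4 = 33
  cabin 3: 22 + 4 = 26
  cabin 4: 22 = 22
  cabin 5: 19 = 19
  cabin 6: 18 = 18
This matches the lower bound, so 6 is optimal.

6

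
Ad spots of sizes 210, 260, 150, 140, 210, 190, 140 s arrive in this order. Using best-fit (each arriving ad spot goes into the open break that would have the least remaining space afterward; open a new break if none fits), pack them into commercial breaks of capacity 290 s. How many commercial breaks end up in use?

6

  210 → break 1 (new)  [load 210/290]
  260 → break 2 (new)  [load 260/290]
  150 → break 3 (new)  [load 150/290]
  140 → break 3  [load 290/290]
  210 → break 4 (new)  [load 210/290]
  190 → break 5 (new)  [load 190/290]
  140 → break 6 (new)  [load 140/290]
6 commercial breaks opened.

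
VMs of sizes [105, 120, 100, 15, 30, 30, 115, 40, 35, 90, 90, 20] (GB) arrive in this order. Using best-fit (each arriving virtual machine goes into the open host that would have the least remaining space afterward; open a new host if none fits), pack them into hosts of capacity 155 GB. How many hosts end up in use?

  105 → host 1 (new)  [load 105/155]
  120 → host 2 (new)  [load 120/155]
  100 → host 3 (new)  [load 100/155]
  15 → host 2  [load 135/155]
  30 → host 1  [load 135/155]
  30 → host 3  [load 130/155]
  115 → host 4 (new)  [load 115/155]
  40 → host 4  [load 155/155]
  35 → host 5 (new)  [load 35/155]
  90 → host 5  [load 125/155]
  90 → host 6 (new)  [load 90/155]
  20 → host 1  [load 155/155]
6 hosts opened.

6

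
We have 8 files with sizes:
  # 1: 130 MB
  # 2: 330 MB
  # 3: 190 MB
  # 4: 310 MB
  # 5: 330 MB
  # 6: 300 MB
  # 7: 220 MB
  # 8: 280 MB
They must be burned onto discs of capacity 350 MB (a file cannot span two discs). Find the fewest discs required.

7

Total = 330 + 330 + 310 + 300 + 280 + 220 + 190 + 130 = 2090 MB.
Lower bound: ⌈2090/350⌉ = 6 discs.
Also, 7 files each exceed 175 MB, and no two of those can share a disc, so at least 7 discs are needed.
A packing using 7 discs:
  disc 1: 330 = 330
  disc 2: 330 = 330
  disc 3: 310 = 310
  disc 4: 300 = 300
  disc 5: 280 = 280
  disc 6: 220 + 130 = 350
  disc 7: 190 = 190
This matches the lower bound, so 7 is optimal.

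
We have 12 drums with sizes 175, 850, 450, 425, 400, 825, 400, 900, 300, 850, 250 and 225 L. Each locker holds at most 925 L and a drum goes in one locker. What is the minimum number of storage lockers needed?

7

Total = 900 + 850 + 850 + 825 + 450 + 425 + 400 + 400 + 300 + 250 + 225 + 175 = 6050 L.
Lower bound: ⌈6050/925⌉ = 7 storage lockers.
A packing using 7 storage lockers:
  locker 1: 900 = 900
  locker 2: 850 = 850
  locker 3: 850 = 850
  locker 4: 825 = 825
  locker 5: 450 + 425 = 875
  locker 6: 400 + 300 + 225 = 925
  locker 7: 400 + 250 + 175 = 825
This matches the lower bound, so 7 is optimal.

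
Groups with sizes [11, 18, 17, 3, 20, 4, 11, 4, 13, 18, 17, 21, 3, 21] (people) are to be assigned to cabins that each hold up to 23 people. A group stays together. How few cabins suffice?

Total = 21 + 21 + 20 + 18 + 18 + 17 + 17 + 13 + 11 + 11 + 4 + 4 + 3 + 3 = 181 people.
Lower bound: ⌈181/23⌉ = 8 cabins.
A packing using 9 cabins:
  cabin 1: 21 = 21
  cabin 2: 21 = 21
  cabin 3: 20 + 3 = 23
  cabin 4: 18 + 4 = 22
  cabin 5: 18 + 4 = 22
  cabin 6: 17 + 3 = 20
  cabin 7: 17 = 17
  cabin 8: 13 = 13
  cabin 9: 11 + 11 = 22
No arrangement into 8 cabins stays within capacity, so 9 is optimal.

9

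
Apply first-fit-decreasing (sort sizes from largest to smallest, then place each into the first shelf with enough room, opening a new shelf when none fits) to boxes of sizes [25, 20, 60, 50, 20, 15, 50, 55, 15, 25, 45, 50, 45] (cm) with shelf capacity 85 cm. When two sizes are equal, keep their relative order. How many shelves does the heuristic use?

7

Sorted descending: 60, 55, 50, 50, 50, 45, 45, 25, 25, 20, 20, 15, 15.
  60 → shelf 1 (new)  [load 60/85]
  55 → shelf 2 (new)  [load 55/85]
  50 → shelf 3 (new)  [load 50/85]
  50 → shelf 4 (new)  [load 50/85]
  50 → shelf 5 (new)  [load 50/85]
  45 → shelf 6 (new)  [load 45/85]
  45 → shelf 7 (new)  [load 45/85]
  25 → shelf 1  [load 85/85]
  25 → shelf 2  [load 80/85]
  20 → shelf 3  [load 70/85]
  20 → shelf 4  [load 70/85]
  15 → shelf 3  [load 85/85]
  15 → shelf 4  [load 85/85]
7 shelves opened.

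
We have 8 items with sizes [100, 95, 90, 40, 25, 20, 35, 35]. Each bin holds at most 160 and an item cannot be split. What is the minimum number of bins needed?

3

Total = 100 + 95 + 90 + 40 + 35 + 35 + 25 + 20 = 440.
Lower bound: ⌈440/160⌉ = 3 bins.
A packing using 3 bins:
  bin 1: 100 + 40 + 20 = 160
  bin 2: 95 + 35 + 25 = 155
  bin 3: 90 + 35 = 125
This matches the lower bound, so 3 is optimal.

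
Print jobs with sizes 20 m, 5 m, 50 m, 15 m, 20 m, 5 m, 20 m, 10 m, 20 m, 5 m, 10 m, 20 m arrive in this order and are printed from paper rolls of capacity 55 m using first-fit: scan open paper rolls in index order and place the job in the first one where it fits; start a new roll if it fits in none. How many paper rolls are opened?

4

  20 → roll 1 (new)  [load 20/55]
  5 → roll 1  [load 25/55]
  50 → roll 2 (new)  [load 50/55]
  15 → roll 1  [load 40/55]
  20 → roll 3 (new)  [load 20/55]
  5 → roll 1  [load 45/55]
  20 → roll 3  [load 40/55]
  10 → roll 1  [load 55/55]
  20 → roll 4 (new)  [load 20/55]
  5 → roll 2  [load 55/55]
  10 → roll 3  [load 50/55]
  20 → roll 4  [load 40/55]
4 paper rolls opened.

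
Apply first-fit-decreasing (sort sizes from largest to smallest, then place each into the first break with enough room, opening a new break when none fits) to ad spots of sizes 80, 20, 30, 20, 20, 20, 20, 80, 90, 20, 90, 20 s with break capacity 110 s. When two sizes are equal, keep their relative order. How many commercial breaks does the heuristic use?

Sorted descending: 90, 90, 80, 80, 30, 20, 20, 20, 20, 20, 20, 20.
  90 → break 1 (new)  [load 90/110]
  90 → break 2 (new)  [load 90/110]
  80 → break 3 (new)  [load 80/110]
  80 → break 4 (new)  [load 80/110]
  30 → break 3  [load 110/110]
  20 → break 1  [load 110/110]
  20 → break 2  [load 110/110]
  20 → break 4  [load 100/110]
  20 → break 5 (new)  [load 20/110]
  20 → break 5  [load 40/110]
  20 → break 5  [load 60/110]
  20 → break 5  [load 80/110]
5 commercial breaks opened.

5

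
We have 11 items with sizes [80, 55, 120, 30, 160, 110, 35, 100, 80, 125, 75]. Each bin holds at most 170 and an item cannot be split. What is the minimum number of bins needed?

7

Total = 160 + 125 + 120 + 110 + 100 + 80 + 80 + 75 + 55 + 35 + 30 = 970.
Lower bound: ⌈970/170⌉ = 6 bins.
A packing using 7 bins:
  bin 1: 160 = 160
  bin 2: 125 + 35 = 160
  bin 3: 120 + 30 = 150
  bin 4: 110 + 55 = 165
  bin 5: 100 = 100
  bin 6: 80 + 80 = 160
  bin 7: 75 = 75
No arrangement into 6 bins stays within capacity, so 7 is optimal.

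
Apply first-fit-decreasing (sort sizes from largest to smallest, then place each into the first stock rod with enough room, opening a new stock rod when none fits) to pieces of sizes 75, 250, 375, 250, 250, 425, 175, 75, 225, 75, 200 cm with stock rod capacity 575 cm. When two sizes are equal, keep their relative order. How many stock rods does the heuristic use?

5

Sorted descending: 425, 375, 250, 250, 250, 225, 200, 175, 75, 75, 75.
  425 → stock rod 1 (new)  [load 425/575]
  375 → stock rod 2 (new)  [load 375/575]
  250 → stock rod 3 (new)  [load 250/575]
  250 → stock rod 3  [load 500/575]
  250 → stock rod 4 (new)  [load 250/575]
  225 → stock rod 4  [load 475/575]
  200 → stock rod 2  [load 575/575]
  175 → stock rod 5 (new)  [load 175/575]
  75 → stock rod 1  [load 500/575]
  75 → stock rod 1  [load 575/575]
  75 → stock rod 3  [load 575/575]
5 stock rods opened.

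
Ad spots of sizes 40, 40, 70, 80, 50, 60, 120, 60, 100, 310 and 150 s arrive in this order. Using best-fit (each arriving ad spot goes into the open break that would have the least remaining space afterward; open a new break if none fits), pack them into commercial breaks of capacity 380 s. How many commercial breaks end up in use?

4

  40 → break 1 (new)  [load 40/380]
  40 → break 1  [load 80/380]
  70 → break 1  [load 150/380]
  80 → break 1  [load 230/380]
  50 → break 1  [load 280/380]
  60 → break 1  [load 340/380]
  120 → break 2 (new)  [load 120/380]
  60 → break 2  [load 180/380]
  100 → break 2  [load 280/380]
  310 → break 3 (new)  [load 310/380]
  150 → break 4 (new)  [load 150/380]
4 commercial breaks opened.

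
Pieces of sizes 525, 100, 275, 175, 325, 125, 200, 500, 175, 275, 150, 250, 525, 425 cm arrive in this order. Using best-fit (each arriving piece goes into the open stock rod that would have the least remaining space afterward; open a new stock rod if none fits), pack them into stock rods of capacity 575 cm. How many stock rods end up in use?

8

  525 → stock rod 1 (new)  [load 525/575]
  100 → stock rod 2 (new)  [load 100/575]
  275 → stock rod 2  [load 375/575]
  175 → stock rod 2  [load 550/575]
  325 → stock rod 3 (new)  [load 325/575]
  125 → stock rod 3  [load 450/575]
  200 → stock rod 4 (new)  [load 200/575]
  500 → stock rod 5 (new)  [load 500/575]
  175 → stock rod 4  [load 375/575]
  275 → stock rod 6 (new)  [load 275/575]
  150 → stock rod 4  [load 525/575]
  250 → stock rod 6  [load 525/575]
  525 → stock rod 7 (new)  [load 525/575]
  425 → stock rod 8 (new)  [load 425/575]
8 stock rods opened.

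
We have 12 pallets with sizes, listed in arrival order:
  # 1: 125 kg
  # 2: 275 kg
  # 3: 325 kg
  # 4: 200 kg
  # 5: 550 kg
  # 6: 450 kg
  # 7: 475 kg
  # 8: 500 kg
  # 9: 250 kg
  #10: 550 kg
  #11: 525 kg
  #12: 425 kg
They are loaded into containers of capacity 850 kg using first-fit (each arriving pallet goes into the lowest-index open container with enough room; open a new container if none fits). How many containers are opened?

8

  125 → container 1 (new)  [load 125/850]
  275 → container 1  [load 400/850]
  325 → container 1  [load 725/850]
  200 → container 2 (new)  [load 200/850]
  550 → container 2  [load 750/850]
  450 → container 3 (new)  [load 450/850]
  475 → container 4 (new)  [load 475/850]
  500 → container 5 (new)  [load 500/850]
  250 → container 3  [load 700/850]
  550 → container 6 (new)  [load 550/850]
  525 → container 7 (new)  [load 525/850]
  425 → container 8 (new)  [load 425/850]
8 containers opened.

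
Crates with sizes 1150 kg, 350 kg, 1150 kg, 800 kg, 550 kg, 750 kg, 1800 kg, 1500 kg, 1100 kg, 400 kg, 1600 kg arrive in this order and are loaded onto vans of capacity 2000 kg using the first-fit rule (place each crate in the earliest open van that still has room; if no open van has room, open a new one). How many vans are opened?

  1150 → van 1 (new)  [load 1150/2000]
  350 → van 1  [load 1500/2000]
  1150 → van 2 (new)  [load 1150/2000]
  800 → van 2  [load 1950/2000]
  550 → van 3 (new)  [load 550/2000]
  750 → van 3  [load 1300/2000]
  1800 → van 4 (new)  [load 1800/2000]
  1500 → van 5 (new)  [load 1500/2000]
  1100 → van 6 (new)  [load 1100/2000]
  400 → van 1  [load 1900/2000]
  1600 → van 7 (new)  [load 1600/2000]
7 vans opened.

7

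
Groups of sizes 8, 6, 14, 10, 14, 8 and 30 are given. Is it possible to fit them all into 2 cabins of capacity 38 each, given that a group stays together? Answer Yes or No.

Total = 90; ⌈90/38⌉ = 3.
At least 3 cabins are required, but only 2 are allowed.

No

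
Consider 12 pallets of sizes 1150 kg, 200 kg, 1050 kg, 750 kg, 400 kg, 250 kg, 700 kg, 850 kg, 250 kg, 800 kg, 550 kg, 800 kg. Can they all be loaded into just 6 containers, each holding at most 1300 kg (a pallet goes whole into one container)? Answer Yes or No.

No

Total = 7750 kg; ⌈7750/1300⌉ = 6.
7 pallets each exceed half the capacity and cannot share a container, forcing at least 7 containers.
At least 7 containers are required, but only 6 are allowed.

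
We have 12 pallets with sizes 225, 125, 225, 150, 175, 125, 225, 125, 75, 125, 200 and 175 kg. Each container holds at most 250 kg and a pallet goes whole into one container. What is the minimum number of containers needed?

Total = 225 + 225 + 225 + 200 + 175 + 175 + 150 + 125 + 125 + 125 + 125 + 75 = 1950 kg.
Lower bound: ⌈1950/250⌉ = 8 containers.
A packing using 9 containers:
  container 1: 225 = 225
  container 2: 225 = 225
  container 3: 225 = 225
  container 4: 200 = 200
  container 5: 175 + 75 = 250
  container 6: 175 = 175
  container 7: 150 = 150
  container 8: 125 + 125 = 250
  container 9: 125 + 125 = 250
No arrangement into 8 containers stays within capacity, so 9 is optimal.

9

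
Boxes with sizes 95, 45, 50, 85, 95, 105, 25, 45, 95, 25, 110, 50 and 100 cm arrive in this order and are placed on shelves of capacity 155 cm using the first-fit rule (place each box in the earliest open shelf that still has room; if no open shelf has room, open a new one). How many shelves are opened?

7

  95 → shelf 1 (new)  [load 95/155]
  45 → shelf 1  [load 140/155]
  50 → shelf 2 (new)  [load 50/155]
  85 → shelf 2  [load 135/155]
  95 → shelf 3 (new)  [load 95/155]
  105 → shelf 4 (new)  [load 105/155]
  25 → shelf 3  [load 120/155]
  45 → shelf 4  [load 150/155]
  95 → shelf 5 (new)  [load 95/155]
  25 → shelf 3  [load 145/155]
  110 → shelf 6 (new)  [load 110/155]
  50 → shelf 5  [load 145/155]
  100 → shelf 7 (new)  [load 100/155]
7 shelves opened.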